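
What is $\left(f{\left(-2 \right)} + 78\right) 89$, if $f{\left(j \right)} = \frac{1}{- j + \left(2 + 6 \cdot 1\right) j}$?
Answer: $\frac{97099}{14} \approx 6935.6$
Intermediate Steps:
$f{\left(j \right)} = \frac{1}{7 j}$ ($f{\left(j \right)} = \frac{1}{- j + \left(2 + 6\right) j} = \frac{1}{- j + 8 j} = \frac{1}{7 j}$)
$\left(f{\left(-2 \right)} + 78\right) 89 = \left(\frac{1}{7 \left(-2\right)} + 78\right) 89 = \left(\frac{1}{7} \left(- \frac{1}{2}\right) + 78\right) 89 = \left(- \frac{1}{14} + 78\right) 89 = \frac{1091}{14} \cdot 89 = \frac{97099}{14}$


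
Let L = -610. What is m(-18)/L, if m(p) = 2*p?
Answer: 18/305 ≈ 0.059016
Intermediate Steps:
m(-18)/L = (2*(-18))/(-610) = -36*(-1/610) = 18/305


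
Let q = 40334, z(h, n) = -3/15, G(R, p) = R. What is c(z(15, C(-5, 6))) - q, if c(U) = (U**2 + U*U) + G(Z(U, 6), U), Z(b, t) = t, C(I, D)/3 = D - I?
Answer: -1008198/25 ≈ -40328.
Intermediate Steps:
C(I, D) = -3*I + 3*D (C(I, D) = 3*(D - I) = -3*I + 3*D)
z(h, n) = -1/5 (z(h, n) = -3*1/15 = -1/5)
c(U) = 6 + 2*U**2 (c(U) = (U**2 + U*U) + 6 = (U**2 + U**2) + 6 = 2*U**2 + 6 = 6 + 2*U**2)
c(z(15, C(-5, 6))) - q = (6 + 2*(-1/5)**2) - 1*40334 = (6 + 2*(1/25)) - 40334 = (6 + 2/25) - 40334 = 152/25 - 40334 = -1008198/25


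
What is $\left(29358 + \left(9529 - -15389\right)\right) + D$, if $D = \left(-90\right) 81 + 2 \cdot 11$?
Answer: $47008$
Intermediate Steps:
$D = -7268$ ($D = -7290 + 22 = -7268$)
$\left(29358 + \left(9529 - -15389\right)\right) + D = \left(29358 + \left(9529 - -15389\right)\right) - 7268 = \left(29358 + \left(9529 + 15389\right)\right) - 7268 = \left(29358 + 24918\right) - 7268 = 54276 - 7268 = 47008$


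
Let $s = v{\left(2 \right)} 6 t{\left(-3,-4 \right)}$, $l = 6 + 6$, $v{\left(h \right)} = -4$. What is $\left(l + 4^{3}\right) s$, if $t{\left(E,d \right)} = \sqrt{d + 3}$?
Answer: $- 1824 i \approx - 1824.0 i$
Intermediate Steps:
$t{\left(E,d \right)} = \sqrt{3 + d}$
$l = 12$
$s = - 24 i$ ($s = \left(-4\right) 6 \sqrt{3 - 4} = - 24 \sqrt{-1} = - 24 i \approx - 24.0 i$)
$\left(l + 4^{3}\right) s = \left(12 + 4^{3}\right) \left(- 24 i\right) = \left(12 + 64\right) \left(- 24 i\right) = 76 \left(- 24 i\right) = - 1824 i$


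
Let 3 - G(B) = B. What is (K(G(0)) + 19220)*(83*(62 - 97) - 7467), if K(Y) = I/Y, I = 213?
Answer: -200086252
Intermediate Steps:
G(B) = 3 - B
K(Y) = 213/Y
(K(G(0)) + 19220)*(83*(62 - 97) - 7467) = (213/(3 - 1*0) + 19220)*(83*(62 - 97) - 7467) = (213/(3 + 0) + 19220)*(83*(-35) - 7467) = (213/3 + 19220)*(-2905 - 7467) = (213*(⅓) + 19220)*(-10372) = (71 + 19220)*(-10372) = 19291*(-10372) = -200086252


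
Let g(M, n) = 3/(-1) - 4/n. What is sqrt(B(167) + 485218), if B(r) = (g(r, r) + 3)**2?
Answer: sqrt(13532244818)/167 ≈ 696.58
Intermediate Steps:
g(M, n) = -3 - 4/n (g(M, n) = 3*(-1) - 4/n = -3 - 4/n)
B(r) = 16/r**2 (B(r) = ((-3 - 4/r) + 3)**2 = (-4/r)**2 = 16/r**2)
sqrt(B(167) + 485218) = sqrt(16/167**2 + 485218) = sqrt(16*(1/27889) + 485218) = sqrt(16/27889 + 485218) = sqrt(13532244818/27889) = sqrt(13532244818)/167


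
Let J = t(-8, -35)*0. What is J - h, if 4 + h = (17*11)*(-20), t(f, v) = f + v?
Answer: 3744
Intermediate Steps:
h = -3744 (h = -4 + (17*11)*(-20) = -4 + 187*(-20) = -4 - 3740 = -3744)
J = 0 (J = (-8 - 35)*0 = -43*0 = 0)
J - h = 0 - 1*(-3744) = 0 + 3744 = 3744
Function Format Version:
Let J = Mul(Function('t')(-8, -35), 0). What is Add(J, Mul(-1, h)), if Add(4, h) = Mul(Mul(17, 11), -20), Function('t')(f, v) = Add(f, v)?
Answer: 3744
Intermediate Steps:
h = -3744 (h = Add(-4, Mul(Mul(17, 11), -20)) = Add(-4, Mul(187, -20)) = Add(-4, -3740) = -3744)
J = 0 (J = Mul(Add(-8, -35), 0) = Mul(-43, 0) = 0)
Add(J, Mul(-1, h)) = Add(0, Mul(-1, -3744)) = Add(0, 3744) = 3744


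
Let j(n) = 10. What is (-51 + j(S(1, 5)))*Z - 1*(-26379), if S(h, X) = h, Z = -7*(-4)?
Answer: 25231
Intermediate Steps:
Z = 28
(-51 + j(S(1, 5)))*Z - 1*(-26379) = (-51 + 10)*28 - 1*(-26379) = -41*28 + 26379 = -1148 + 26379 = 25231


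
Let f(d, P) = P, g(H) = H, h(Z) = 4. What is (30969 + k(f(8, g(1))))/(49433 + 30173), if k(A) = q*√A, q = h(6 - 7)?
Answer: 30973/79606 ≈ 0.38908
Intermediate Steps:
q = 4
k(A) = 4*√A
(30969 + k(f(8, g(1))))/(49433 + 30173) = (30969 + 4*√1)/(49433 + 30173) = (30969 + 4*1)/79606 = (30969 + 4)*(1/79606) = 30973*(1/79606) = 30973/79606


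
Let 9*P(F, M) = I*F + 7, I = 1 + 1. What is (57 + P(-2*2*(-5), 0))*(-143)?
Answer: -80080/9 ≈ -8897.8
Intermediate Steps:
I = 2
P(F, M) = 7/9 + 2*F/9 (P(F, M) = (2*F + 7)/9 = (7 + 2*F)/9 = 7/9 + 2*F/9)
(57 + P(-2*2*(-5), 0))*(-143) = (57 + (7/9 + 2*(-2*2*(-5))/9))*(-143) = (57 + (7/9 + 2*(-4*(-5))/9))*(-143) = (57 + (7/9 + (2/9)*20))*(-143) = (57 + (7/9 + 40/9))*(-143) = (57 + 47/9)*(-143) = (560/9)*(-143) = -80080/9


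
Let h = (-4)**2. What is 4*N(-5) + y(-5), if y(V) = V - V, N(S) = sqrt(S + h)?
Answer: 4*sqrt(11) ≈ 13.266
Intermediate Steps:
h = 16
N(S) = sqrt(16 + S) (N(S) = sqrt(S + 16) = sqrt(16 + S))
y(V) = 0
4*N(-5) + y(-5) = 4*sqrt(16 - 5) + 0 = 4*sqrt(11) + 0 = 4*sqrt(11)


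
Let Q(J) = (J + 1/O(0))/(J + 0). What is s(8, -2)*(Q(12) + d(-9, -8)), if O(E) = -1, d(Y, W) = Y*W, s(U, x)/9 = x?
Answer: -2625/2 ≈ -1312.5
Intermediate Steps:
s(U, x) = 9*x
d(Y, W) = W*Y
Q(J) = (-1 + J)/J (Q(J) = (J + 1/(-1))/(J + 0) = (J - 1)/J = (-1 + J)/J)
s(8, -2)*(Q(12) + d(-9, -8)) = (9*(-2))*((-1 + 12)/12 - 8*(-9)) = -18*((1/12)*11 + 72) = -18*(11/12 + 72) = -18*875/12 = -2625/2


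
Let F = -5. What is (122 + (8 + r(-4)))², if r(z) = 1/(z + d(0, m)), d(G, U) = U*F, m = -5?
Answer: 7458361/441 ≈ 16912.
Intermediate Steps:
d(G, U) = -5*U (d(G, U) = U*(-5) = -5*U)
r(z) = 1/(25 + z) (r(z) = 1/(z - 5*(-5)) = 1/(z + 25) = 1/(25 + z))
(122 + (8 + r(-4)))² = (122 + (8 + 1/(25 - 4)))² = (122 + (8 + 1/21))² = (122 + 169/21)² = (2731/21)² = 7458361/441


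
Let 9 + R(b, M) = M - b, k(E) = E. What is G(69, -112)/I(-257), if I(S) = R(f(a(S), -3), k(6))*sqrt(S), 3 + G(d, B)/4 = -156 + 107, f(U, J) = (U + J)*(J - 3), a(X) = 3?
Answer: -208*I*sqrt(257)/771 ≈ -4.3249*I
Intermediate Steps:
f(U, J) = (-3 + J)*(J + U) (f(U, J) = (J + U)*(-3 + J) = (-3 + J)*(J + U))
R(b, M) = -9 + M - b (R(b, M) = -9 + (M - b) = -9 + M - b)
G(d, B) = -208 (G(d, B) = -12 + 4*(-156 + 107) = -12 + 4*(-49) = -12 - 196 = -208)
I(S) = -3*sqrt(S) (I(S) = (-9 + 6 - ((-3)**2 - 3*(-3) - 3*3 - 3*3))*sqrt(S) = (-9 + 6 - (9 + 9 - 9 - 9))*sqrt(S) = (-9 + 6 - 1*0)*sqrt(S) = (-9 + 6 + 0)*sqrt(S) = -3*sqrt(S))
G(69, -112)/I(-257) = -208*I*sqrt(257)/771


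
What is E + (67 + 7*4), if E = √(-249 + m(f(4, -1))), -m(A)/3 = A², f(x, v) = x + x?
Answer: 95 + 21*I ≈ 95.0 + 21.0*I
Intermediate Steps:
f(x, v) = 2*x
m(A) = -3*A²
E = 21*I (E = √(-249 - 3*(2*4)²) = √(-249 - 3*8²) = √(-249 - 3*64) = √(-249 - 192) = √(-441) = 21*I ≈ 21.0*I)
E + (67 + 7*4) = 21*I + (67 + 7*4) = 21*I + (67 + 28) = 21*I + 95 = 95 + 21*I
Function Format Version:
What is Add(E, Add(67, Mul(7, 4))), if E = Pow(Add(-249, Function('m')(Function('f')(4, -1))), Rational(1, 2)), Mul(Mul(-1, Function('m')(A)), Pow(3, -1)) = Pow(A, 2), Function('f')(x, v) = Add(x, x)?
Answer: Add(95, Mul(21, I)) ≈ Add(95.000, Mul(21.000, I))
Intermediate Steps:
Function('f')(x, v) = Mul(2, x)
Function('m')(A) = Mul(-3, Pow(A, 2))
E = Mul(21, I) (E = Pow(Add(-249, Mul(-3, Pow(Mul(2, 4), 2))), Rational(1, 2)) = Pow(Add(-249, Mul(-3, Pow(8, 2))), Rational(1, 2)) = Pow(Add(-249, Mul(-3, 64)), Rational(1, 2)) = Pow(Add(-249, -192), Rational(1, 2)) = Pow(-441, Rational(1, 2)) = Mul(21, I) ≈ Mul(21.000, I))
Add(E, Add(67, Mul(7, 4))) = Add(Mul(21, I), Add(67, Mul(7, 4))) = Add(Mul(21, I), Add(67, 28)) = Add(Mul(21, I), 95) = Add(95, Mul(21, I))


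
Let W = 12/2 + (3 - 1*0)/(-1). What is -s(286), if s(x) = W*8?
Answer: -24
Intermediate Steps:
W = 3 (W = 12*(½) + (3 + 0)*(-1) = 6 + 3*(-1) = 6 - 3 = 3)
s(x) = 24 (s(x) = 3*8 = 24)
-s(286) = -1*24 = -24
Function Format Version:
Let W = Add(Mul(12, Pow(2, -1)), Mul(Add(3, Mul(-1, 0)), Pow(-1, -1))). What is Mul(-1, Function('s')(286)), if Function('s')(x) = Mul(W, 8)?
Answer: -24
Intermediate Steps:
W = 3 (W = Add(Mul(12, Rational(1, 2)), Mul(Add(3, 0), -1)) = Add(6, Mul(3, -1)) = Add(6, -3) = 3)
Function('s')(x) = 24 (Function('s')(x) = Mul(3, 8) = 24)
Mul(-1, Function('s')(286)) = Mul(-1, 24) = -24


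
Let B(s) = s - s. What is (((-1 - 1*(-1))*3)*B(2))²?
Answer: 0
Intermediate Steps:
B(s) = 0
(((-1 - 1*(-1))*3)*B(2))² = (((-1 - 1*(-1))*3)*0)² = (((-1 + 1)*3)*0)² = ((0*3)*0)² = (0*0)² = 0² = 0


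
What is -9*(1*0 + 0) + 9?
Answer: 9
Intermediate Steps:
-9*(1*0 + 0) + 9 = -9*(0 + 0) + 9 = -9*0 + 9 = 0 + 9 = 9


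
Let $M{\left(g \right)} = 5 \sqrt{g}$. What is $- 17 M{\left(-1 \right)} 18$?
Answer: $- 1530 i \approx - 1530.0 i$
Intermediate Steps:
$- 17 M{\left(-1 \right)} 18 = - 17 \cdot 5 \sqrt{-1} \cdot 18 = - 17 \cdot 5 i 18 = - 85 i 18 = - 1530 i$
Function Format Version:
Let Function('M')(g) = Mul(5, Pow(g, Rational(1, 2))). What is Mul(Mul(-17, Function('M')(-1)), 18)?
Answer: Mul(-1530, I) ≈ Mul(-1530.0, I)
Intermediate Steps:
Mul(Mul(-17, Function('M')(-1)), 18) = Mul(Mul(-17, Mul(5, Pow(-1, Rational(1, 2)))), 18) = Mul(Mul(-17, Mul(5, I)), 18) = Mul(Mul(-85, I), 18) = Mul(-1530, I)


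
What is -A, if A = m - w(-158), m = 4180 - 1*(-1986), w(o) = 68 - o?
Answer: -5940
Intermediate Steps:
m = 6166 (m = 4180 + 1986 = 6166)
A = 5940 (A = 6166 - (68 - 1*(-158)) = 6166 - (68 + 158) = 6166 - 1*226 = 6166 - 226 = 5940)
-A = -1*5940 = -5940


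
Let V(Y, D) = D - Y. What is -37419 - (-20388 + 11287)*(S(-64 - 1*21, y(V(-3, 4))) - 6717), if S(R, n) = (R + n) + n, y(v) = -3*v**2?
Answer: -64618115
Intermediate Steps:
S(R, n) = R + 2*n
-37419 - (-20388 + 11287)*(S(-64 - 1*21, y(V(-3, 4))) - 6717) = -37419 - (-20388 + 11287)*(((-64 - 1*21) + 2*(-3*(4 - 1*(-3))**2)) - 6717) = -37419 - (-9101)*(((-64 - 21) + 2*(-3*(4 + 3)**2)) - 6717) = -37419 - (-9101)*((-85 + 2*(-3*7**2)) - 6717) = -37419 - (-9101)*((-85 + 2*(-3*49)) - 6717) = -37419 - (-9101)*((-85 + 2*(-147)) - 6717) = -37419 - (-9101)*((-85 - 294) - 6717) = -37419 - (-9101)*(-379 - 6717) = -37419 - (-9101)*(-7096) = -37419 - 1*64580696 = -37419 - 64580696 = -64618115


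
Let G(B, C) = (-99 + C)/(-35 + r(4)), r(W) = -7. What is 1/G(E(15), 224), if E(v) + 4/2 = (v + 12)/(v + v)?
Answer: -42/125 ≈ -0.33600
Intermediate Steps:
E(v) = -2 + (12 + v)/(2*v) (E(v) = -2 + (v + 12)/(v + v) = -2 + (12 + v)/((2*v)) = -2 + (12 + v)*(1/(2*v)) = -2 + (12 + v)/(2*v))
G(B, C) = 33/14 - C/42 (G(B, C) = (-99 + C)/(-35 - 7) = (-99 + C)/(-42) = (-99 + C)*(-1/42) = 33/14 - C/42)
1/G(E(15), 224) = 1/(33/14 - 1/42*224) = 1/(33/14 - 16/3) = 1/(-125/42) = -42/125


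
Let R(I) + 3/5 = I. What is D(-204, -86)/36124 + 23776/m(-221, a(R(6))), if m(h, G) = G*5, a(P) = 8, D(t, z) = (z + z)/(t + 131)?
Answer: 1959329851/3296315 ≈ 594.40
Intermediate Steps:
D(t, z) = 2*z/(131 + t) (D(t, z) = (2*z)/(131 + t) = 2*z/(131 + t))
R(I) = -3/5 + I
m(h, G) = 5*G
D(-204, -86)/36124 + 23776/m(-221, a(R(6))) = (2*(-86)/(131 - 204))/36124 + 23776/((5*8)) = (2*(-86)/(-73))*(1/36124) + 23776/40 = (2*(-86)*(-1/73))*(1/36124) + 23776*(1/40) = (172/73)*(1/36124) + 2972/5 = 43/659263 + 2972/5 = 1959329851/3296315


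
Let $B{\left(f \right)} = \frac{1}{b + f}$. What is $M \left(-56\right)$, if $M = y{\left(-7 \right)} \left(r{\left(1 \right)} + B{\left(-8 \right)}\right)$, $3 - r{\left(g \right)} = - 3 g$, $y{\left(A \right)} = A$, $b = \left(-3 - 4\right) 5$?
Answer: $\frac{100744}{43} \approx 2342.9$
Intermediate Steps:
$b = -35$ ($b = \left(-7\right) 5 = -35$)
$B{\left(f \right)} = \frac{1}{-35 + f}$
$r{\left(g \right)} = 3 + 3 g$ ($r{\left(g \right)} = 3 - - 3 g = 3 + 3 g$)
$M = - \frac{1799}{43}$ ($M = - 7 \left(\left(3 + 3 \cdot 1\right) + \frac{1}{-35 - 8}\right) = - 7 \left(\left(3 + 3\right) + \frac{1}{-43}\right) = - 7 \left(6 - \frac{1}{43}\right) = \left(-7\right) \frac{257}{43} = - \frac{1799}{43} \approx -41.837$)
$M \left(-56\right) = \left(- \frac{1799}{43}\right) \left(-56\right) = \frac{100744}{43}$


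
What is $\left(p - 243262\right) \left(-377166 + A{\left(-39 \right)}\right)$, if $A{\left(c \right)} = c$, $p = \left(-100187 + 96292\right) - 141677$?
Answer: $146670128970$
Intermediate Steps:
$p = -145572$ ($p = -3895 - 141677 = -145572$)
$\left(p - 243262\right) \left(-377166 + A{\left(-39 \right)}\right) = \left(-145572 - 243262\right) \left(-377166 - 39\right) = \left(-388834\right) \left(-377205\right) = 146670128970$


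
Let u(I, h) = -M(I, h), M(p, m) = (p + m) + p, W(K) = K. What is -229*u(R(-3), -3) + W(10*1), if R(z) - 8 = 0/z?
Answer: 2987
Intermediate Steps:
R(z) = 8 (R(z) = 8 + 0/z = 8 + 0 = 8)
M(p, m) = m + 2*p (M(p, m) = (m + p) + p = m + 2*p)
u(I, h) = -h - 2*I (u(I, h) = -(h + 2*I) = -h - 2*I)
-229*u(R(-3), -3) + W(10*1) = -229*(-1*(-3) - 2*8) + 10*1 = -229*(3 - 16) + 10 = -229*(-13) + 10 = 2977 + 10 = 2987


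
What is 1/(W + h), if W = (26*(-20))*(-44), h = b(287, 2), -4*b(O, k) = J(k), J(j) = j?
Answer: 2/45759 ≈ 4.3707e-5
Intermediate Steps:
b(O, k) = -k/4
h = -½ (h = -¼*2 = -½ ≈ -0.50000)
W = 22880 (W = -520*(-44) = 22880)
1/(W + h) = 1/(22880 - ½) = 1/(45759/2) = 2/45759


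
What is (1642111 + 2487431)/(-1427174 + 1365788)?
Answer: -688257/10231 ≈ -67.272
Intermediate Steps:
(1642111 + 2487431)/(-1427174 + 1365788) = 4129542/(-61386) = 4129542*(-1/61386) = -688257/10231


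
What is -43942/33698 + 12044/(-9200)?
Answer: -101265639/38752700 ≈ -2.6131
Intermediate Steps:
-43942/33698 + 12044/(-9200) = -43942*1/33698 + 12044*(-1/9200) = -21971/16849 - 3011/2300 = -101265639/38752700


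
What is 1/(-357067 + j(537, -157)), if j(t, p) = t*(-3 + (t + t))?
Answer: 1/218060 ≈ 4.5859e-6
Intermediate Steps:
j(t, p) = t*(-3 + 2*t)
1/(-357067 + j(537, -157)) = 1/(-357067 + 537*(-3 + 2*537)) = 1/(-357067 + 537*(-3 + 1074)) = 1/(-357067 + 537*1071) = 1/(-357067 + 575127) = 1/218060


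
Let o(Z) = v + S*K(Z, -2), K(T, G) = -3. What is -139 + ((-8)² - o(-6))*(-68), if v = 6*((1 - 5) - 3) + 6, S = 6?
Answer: -8163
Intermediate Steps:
v = -36 (v = 6*(-4 - 3) + 6 = 6*(-7) + 6 = -42 + 6 = -36)
o(Z) = -54 (o(Z) = -36 + 6*(-3) = -36 - 18 = -54)
-139 + ((-8)² - o(-6))*(-68) = -139 + ((-8)² - 1*(-54))*(-68) = -139 + (64 + 54)*(-68) = -139 + 118*(-68) = -139 - 8024 = -8163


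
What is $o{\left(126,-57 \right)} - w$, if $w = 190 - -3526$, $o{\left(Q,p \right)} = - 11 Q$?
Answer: $-5102$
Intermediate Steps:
$w = 3716$ ($w = 190 + 3526 = 3716$)
$o{\left(126,-57 \right)} - w = \left(-11\right) 126 - 3716 = -1386 - 3716 = -5102$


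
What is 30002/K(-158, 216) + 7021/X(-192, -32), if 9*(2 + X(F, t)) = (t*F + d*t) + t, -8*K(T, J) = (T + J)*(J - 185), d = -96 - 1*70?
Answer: -437334779/3417998 ≈ -127.95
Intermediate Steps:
d = -166 (d = -96 - 70 = -166)
K(T, J) = -(-185 + J)*(J + T)/8 (K(T, J) = -(T + J)*(J - 185)/8 = -(J + T)*(-185 + J)/8 = -(-185 + J)*(J + T)/8)
X(F, t) = -2 - 55*t/3 + F*t/9 (X(F, t) = -2 + ((t*F - 166*t) + t)/9 = -2 + ((F*t - 166*t) + t)/9 = -2 + ((-166*t + F*t) + t)/9 = -2 + (-165*t + F*t)/9 = -2 + (-55*t/3 + F*t/9) = -2 - 55*t/3 + F*t/9)
30002/K(-158, 216) + 7021/X(-192, -32) = 30002/(-⅛*216² + (185/8)*216 + (185/8)*(-158) - ⅛*216*(-158)) + 7021/(-2 - 55/3*(-32) + (⅑)*(-192)*(-32)) = 30002/(-⅛*46656 + 4995 - 14615/4 + 4266) + 7021/(-2 + 1760/3 + 2048/3) = 30002/(-5832 + 4995 - 14615/4 + 4266) + 7021/(3802/3) = 30002/(-899/4) + 7021*(3/3802) = 30002*(-4/899) + 21063/3802 = -120008/899 + 21063/3802 = -437334779/3417998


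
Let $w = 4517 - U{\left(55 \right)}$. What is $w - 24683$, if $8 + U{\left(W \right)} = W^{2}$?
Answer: $-23183$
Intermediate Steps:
$U{\left(W \right)} = -8 + W^{2}$
$w = 1500$ ($w = 4517 - \left(-8 + 55^{2}\right) = 4517 - \left(-8 + 3025\right) = 4517 - 3017 = 1500$)
$w - 24683 = 1500 - 24683 = -23183$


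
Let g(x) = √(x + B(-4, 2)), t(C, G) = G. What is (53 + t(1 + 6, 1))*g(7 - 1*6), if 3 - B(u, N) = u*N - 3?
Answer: 54*√15 ≈ 209.14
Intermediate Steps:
B(u, N) = 6 - N*u (B(u, N) = 3 - (u*N - 3) = 3 - (N*u - 3) = 3 - (-3 + N*u) = 3 + (3 - N*u) = 6 - N*u)
g(x) = √(14 + x) (g(x) = √(x + (6 - 1*2*(-4))) = √(x + (6 + 8)) = √(x + 14) = √(14 + x))
(53 + t(1 + 6, 1))*g(7 - 1*6) = (53 + 1)*√(14 + (7 - 1*6)) = 54*√(14 + (7 - 6)) = 54*√(14 + 1) = 54*√15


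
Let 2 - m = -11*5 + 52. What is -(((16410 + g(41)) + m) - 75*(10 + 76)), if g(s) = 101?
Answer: -10066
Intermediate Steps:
m = 5 (m = 2 - (-11*5 + 52) = 2 - (-55 + 52) = 2 - 1*(-3) = 2 + 3 = 5)
-(((16410 + g(41)) + m) - 75*(10 + 76)) = -(((16410 + 101) + 5) - 75*(10 + 76)) = -((16511 + 5) - 75*86) = -(16516 - 1*6450) = -(16516 - 6450) = -1*10066 = -10066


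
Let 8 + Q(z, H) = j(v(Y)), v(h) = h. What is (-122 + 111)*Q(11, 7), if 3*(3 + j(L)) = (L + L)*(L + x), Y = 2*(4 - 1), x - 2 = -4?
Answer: -55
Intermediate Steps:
x = -2 (x = 2 - 4 = -2)
Y = 6 (Y = 2*3 = 6)
j(L) = -3 + 2*L*(-2 + L)/3 (j(L) = -3 + ((L + L)*(L - 2))/3 = -3 + ((2*L)*(-2 + L))/3 = -3 + (2*L*(-2 + L))/3 = -3 + 2*L*(-2 + L)/3)
Q(z, H) = 5 (Q(z, H) = -8 + (-3 - 4/3*6 + (2/3)*6**2) = -8 + (-3 - 8 + (2/3)*36) = -8 + (-3 - 8 + 24) = -8 + 13 = 5)
(-122 + 111)*Q(11, 7) = (-122 + 111)*5 = -11*5 = -55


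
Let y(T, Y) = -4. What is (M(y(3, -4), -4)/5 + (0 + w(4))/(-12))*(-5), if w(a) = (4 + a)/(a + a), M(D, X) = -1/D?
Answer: ⅙ ≈ 0.16667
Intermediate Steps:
w(a) = (4 + a)/(2*a) (w(a) = (4 + a)/((2*a)) = (4 + a)*(1/(2*a)) = (4 + a)/(2*a))
(M(y(3, -4), -4)/5 + (0 + w(4))/(-12))*(-5) = (-1/(-4)/5 + (0 + (½)*(4 + 4)/4)/(-12))*(-5) = (-1*(-¼)*(⅕) + (0 + (½)*(¼)*8)*(-1/12))*(-5) = ((¼)*(⅕) + (0 + 1)*(-1/12))*(-5) = (1/20 + 1*(-1/12))*(-5) = (1/20 - 1/12)*(-5) = -1/30*(-5) = ⅙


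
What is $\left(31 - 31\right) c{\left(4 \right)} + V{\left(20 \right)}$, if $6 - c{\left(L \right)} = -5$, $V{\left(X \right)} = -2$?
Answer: $-2$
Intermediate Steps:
$c{\left(L \right)} = 11$ ($c{\left(L \right)} = 6 - -5 = 6 + 5 = 11$)
$\left(31 - 31\right) c{\left(4 \right)} + V{\left(20 \right)} = \left(31 - 31\right) 11 - 2 = 0 \cdot 11 - 2 = 0 - 2 = -2$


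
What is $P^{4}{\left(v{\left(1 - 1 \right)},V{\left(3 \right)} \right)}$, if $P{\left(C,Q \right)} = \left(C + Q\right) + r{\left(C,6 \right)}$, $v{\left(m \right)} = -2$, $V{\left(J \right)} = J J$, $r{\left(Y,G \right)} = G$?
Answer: $28561$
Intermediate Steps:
$V{\left(J \right)} = J^{2}$
$P{\left(C,Q \right)} = 6 + C + Q$ ($P{\left(C,Q \right)} = \left(C + Q\right) + 6 = 6 + C + Q$)
$P^{4}{\left(v{\left(1 - 1 \right)},V{\left(3 \right)} \right)} = \left(6 - 2 + 3^{2}\right)^{4} = \left(6 - 2 + 9\right)^{4} = 13^{4} = 28561$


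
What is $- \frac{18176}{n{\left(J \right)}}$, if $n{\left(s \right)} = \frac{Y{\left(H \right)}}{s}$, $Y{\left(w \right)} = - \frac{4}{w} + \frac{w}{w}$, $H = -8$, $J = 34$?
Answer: $- \frac{1235968}{3} \approx -4.1199 \cdot 10^{5}$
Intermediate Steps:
$Y{\left(w \right)} = 1 - \frac{4}{w}$ ($Y{\left(w \right)} = - \frac{4}{w} + 1 = 1 - \frac{4}{w}$)
$n{\left(s \right)} = \frac{3}{2 s}$ ($n{\left(s \right)} = \frac{\frac{1}{-8} \left(-4 - 8\right)}{s} = \frac{\left(- \frac{1}{8}\right) \left(-12\right)}{s} = \frac{3}{2 s}$)
$- \frac{18176}{n{\left(J \right)}} = - \frac{18176}{\frac{3}{2} \cdot \frac{1}{34}} = - \frac{18176}{\frac{3}{68}} = \left(-18176\right) \frac{68}{3} = - \frac{1235968}{3}$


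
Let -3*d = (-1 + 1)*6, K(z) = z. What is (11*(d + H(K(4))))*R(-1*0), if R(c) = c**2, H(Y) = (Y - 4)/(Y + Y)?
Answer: 0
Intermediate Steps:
H(Y) = (-4 + Y)/(2*Y) (H(Y) = (-4 + Y)/((2*Y)) = (-4 + Y)*(1/(2*Y)) = (-4 + Y)/(2*Y))
d = 0 (d = -(-1 + 1)*6/3 = -0*6 = -1/3*0 = 0)
(11*(d + H(K(4))))*R(-1*0) = (11*(0 + (1/2)*(-4 + 4)/4))*(-1*0)**2 = (11*(0 + (1/2)*(1/4)*0))*0**2 = (11*(0 + 0))*0 = (11*0)*0 = 0*0 = 0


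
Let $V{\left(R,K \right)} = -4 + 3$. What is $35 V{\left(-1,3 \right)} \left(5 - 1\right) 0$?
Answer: $0$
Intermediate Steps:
$V{\left(R,K \right)} = -1$
$35 V{\left(-1,3 \right)} \left(5 - 1\right) 0 = 35 \left(- (5 - 1)\right) 0 = 35 \left(\left(-1\right) 4\right) 0 = 35 \left(-4\right) 0 = \left(-140\right) 0 = 0$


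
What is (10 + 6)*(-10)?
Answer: -160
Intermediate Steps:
(10 + 6)*(-10) = 16*(-10) = -160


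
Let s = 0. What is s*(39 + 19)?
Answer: 0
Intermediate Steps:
s*(39 + 19) = 0*(39 + 19) = 0*58 = 0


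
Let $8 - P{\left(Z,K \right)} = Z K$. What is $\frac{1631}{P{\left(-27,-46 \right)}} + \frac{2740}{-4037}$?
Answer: $- \frac{9965507}{4981658} \approx -2.0004$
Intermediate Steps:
$P{\left(Z,K \right)} = 8 - K Z$ ($P{\left(Z,K \right)} = 8 - Z K = 8 - K Z$)
$\frac{1631}{P{\left(-27,-46 \right)}} + \frac{2740}{-4037} = \frac{1631}{8 - \left(-46\right) \left(-27\right)} + \frac{2740}{-4037} = \frac{1631}{8 - 1242} + 2740 \left(- \frac{1}{4037}\right) = \frac{1631}{-1234} - \frac{2740}{4037} = 1631 \left(- \frac{1}{1234}\right) - \frac{2740}{4037} = - \frac{1631}{1234} - \frac{2740}{4037} = - \frac{9965507}{4981658}$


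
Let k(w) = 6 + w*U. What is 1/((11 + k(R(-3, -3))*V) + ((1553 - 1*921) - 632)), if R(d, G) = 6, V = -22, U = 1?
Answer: -1/253 ≈ -0.0039526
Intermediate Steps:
k(w) = 6 + w (k(w) = 6 + w*1 = 6 + w)
1/((11 + k(R(-3, -3))*V) + ((1553 - 1*921) - 632)) = 1/((11 + (6 + 6)*(-22)) + ((1553 - 1*921) - 632)) = 1/((11 + 12*(-22)) + ((1553 - 921) - 632)) = 1/((11 - 264) + (632 - 632)) = 1/(-253 + 0) = 1/(-253) = -1/253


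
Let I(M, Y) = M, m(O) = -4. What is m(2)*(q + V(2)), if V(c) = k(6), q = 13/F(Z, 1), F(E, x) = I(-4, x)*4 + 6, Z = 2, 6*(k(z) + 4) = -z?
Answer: 126/5 ≈ 25.200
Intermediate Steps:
k(z) = -4 - z/6 (k(z) = -4 + (-z)/6 = -4 - z/6)
F(E, x) = -10 (F(E, x) = -4*4 + 6 = -16 + 6 = -10)
q = -13/10 (q = 13/(-10) = 13*(-1/10) = -13/10 ≈ -1.3000)
V(c) = -5 (V(c) = -4 - 1/6*6 = -4 - 1 = -5)
m(2)*(q + V(2)) = -4*(-13/10 - 5) = -4*(-63/10) = 126/5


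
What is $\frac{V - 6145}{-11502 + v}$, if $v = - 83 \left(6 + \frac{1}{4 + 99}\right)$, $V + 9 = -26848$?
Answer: $\frac{3399206}{1236083} \approx 2.75$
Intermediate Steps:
$V = -26857$ ($V = -9 - 26848 = -26857$)
$v = - \frac{51377}{103}$ ($v = - 83 \left(6 + \frac{1}{103}\right) = \left(-83\right) \frac{619}{103} = - \frac{51377}{103} \approx -498.81$)
$\frac{V - 6145}{-11502 + v} = \frac{-26857 - 6145}{-11502 - \frac{51377}{103}} = - \frac{33002}{- \frac{1236083}{103}} = \left(-33002\right) \left(- \frac{103}{1236083}\right) = \frac{3399206}{1236083}$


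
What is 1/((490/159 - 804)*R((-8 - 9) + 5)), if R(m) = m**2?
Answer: -53/6112608 ≈ -8.6706e-6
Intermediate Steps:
1/((490/159 - 804)*R((-8 - 9) + 5)) = 1/((490/159 - 804)*(((-8 - 9) + 5)**2)) = 1/((490*(1/159) - 804)*((-17 + 5)**2)) = 1/((490/159 - 804)*((-12)**2)) = 1/(-127346/159*144) = -159/127346*1/144 = -53/6112608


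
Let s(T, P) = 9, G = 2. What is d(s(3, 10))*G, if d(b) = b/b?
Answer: 2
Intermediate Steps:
d(b) = 1
d(s(3, 10))*G = 1*2 = 2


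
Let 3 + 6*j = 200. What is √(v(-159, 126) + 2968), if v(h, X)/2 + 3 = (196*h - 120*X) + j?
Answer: I*√805863/3 ≈ 299.23*I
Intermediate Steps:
j = 197/6 (j = -½ + (⅙)*200 = -½ + 100/3 = 197/6 ≈ 32.833)
v(h, X) = 179/3 - 240*X + 392*h (v(h, X) = -6 + 2*((196*h - 120*X) + 197/6) = -6 + 2*((-120*X + 196*h) + 197/6) = -6 + 2*(197/6 - 120*X + 196*h) = -6 + (197/3 - 240*X + 392*h) = 179/3 - 240*X + 392*h)
√(v(-159, 126) + 2968) = √((179/3 - 240*126 + 392*(-159)) + 2968) = √((179/3 - 30240 - 62328) + 2968) = √(-277525/3 + 2968) = √(-268621/3) = I*√805863/3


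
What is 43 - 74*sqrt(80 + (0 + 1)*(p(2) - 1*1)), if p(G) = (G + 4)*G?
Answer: 43 - 74*sqrt(91) ≈ -662.92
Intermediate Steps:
p(G) = G*(4 + G) (p(G) = (4 + G)*G = G*(4 + G))
43 - 74*sqrt(80 + (0 + 1)*(p(2) - 1*1)) = 43 - 74*sqrt(80 + (0 + 1)*(2*(4 + 2) - 1*1)) = 43 - 74*sqrt(80 + 1*(2*6 - 1)) = 43 - 74*sqrt(80 + 1*(12 - 1)) = 43 - 74*sqrt(80 + 1*11) = 43 - 74*sqrt(80 + 11) = 43 - 74*sqrt(91)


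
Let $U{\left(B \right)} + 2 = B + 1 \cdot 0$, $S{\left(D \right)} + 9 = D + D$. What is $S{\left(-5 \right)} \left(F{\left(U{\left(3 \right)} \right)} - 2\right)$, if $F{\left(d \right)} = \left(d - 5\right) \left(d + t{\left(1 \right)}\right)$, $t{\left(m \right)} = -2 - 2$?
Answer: $-190$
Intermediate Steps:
$t{\left(m \right)} = -4$ ($t{\left(m \right)} = -2 - 2 = -4$)
$S{\left(D \right)} = -9 + 2 D$ ($S{\left(D \right)} = -9 + \left(D + D\right) = -9 + 2 D$)
$U{\left(B \right)} = -2 + B$ ($U{\left(B \right)} = -2 + \left(B + 1 \cdot 0\right) = -2 + \left(B + 0\right) = -2 + B$)
$F{\left(d \right)} = \left(-5 + d\right) \left(-4 + d\right)$ ($F{\left(d \right)} = \left(d - 5\right) \left(d - 4\right) = \left(-5 + d\right) \left(-4 + d\right)$)
$S{\left(-5 \right)} \left(F{\left(U{\left(3 \right)} \right)} - 2\right) = \left(-9 + 2 \left(-5\right)\right) \left(\left(20 + \left(-2 + 3\right)^{2} - 9 \left(-2 + 3\right)\right) - 2\right) = \left(-9 - 10\right) \left(\left(20 + 1^{2} - 9\right) - 2\right) = - 19 \left(\left(20 + 1 - 9\right) - 2\right) = - 19 \left(12 - 2\right) = \left(-19\right) 10 = -190$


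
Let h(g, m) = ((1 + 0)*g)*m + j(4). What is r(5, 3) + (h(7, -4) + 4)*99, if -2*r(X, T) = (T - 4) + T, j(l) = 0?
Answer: -2377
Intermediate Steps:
r(X, T) = 2 - T (r(X, T) = -((T - 4) + T)/2 = -((-4 + T) + T)/2 = -(-4 + 2*T)/2 = 2 - T)
h(g, m) = g*m (h(g, m) = ((1 + 0)*g)*m + 0 = (1*g)*m + 0 = g*m + 0 = g*m)
r(5, 3) + (h(7, -4) + 4)*99 = (2 - 1*3) + (7*(-4) + 4)*99 = (2 - 3) + (-28 + 4)*99 = -1 - 24*99 = -1 - 2376 = -2377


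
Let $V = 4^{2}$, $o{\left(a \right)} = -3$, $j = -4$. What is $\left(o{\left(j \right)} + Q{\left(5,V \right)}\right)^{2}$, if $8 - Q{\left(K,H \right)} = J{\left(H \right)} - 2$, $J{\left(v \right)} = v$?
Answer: $81$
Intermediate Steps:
$V = 16$
$Q{\left(K,H \right)} = 10 - H$ ($Q{\left(K,H \right)} = 8 - \left(H - 2\right) = 8 - \left(-2 + H\right) = 10 - H$)
$\left(o{\left(j \right)} + Q{\left(5,V \right)}\right)^{2} = \left(-3 + \left(10 - 16\right)\right)^{2} = \left(-3 - 6\right)^{2} = \left(-9\right)^{2} = 81$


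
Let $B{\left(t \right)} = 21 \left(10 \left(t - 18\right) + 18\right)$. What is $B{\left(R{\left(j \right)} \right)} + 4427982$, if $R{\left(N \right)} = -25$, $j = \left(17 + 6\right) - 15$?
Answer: $4419330$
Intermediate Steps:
$j = 8$ ($j = 23 - 15 = 8$)
$B{\left(t \right)} = -3402 + 210 t$ ($B{\left(t \right)} = 21 \left(10 \left(-18 + t\right) + 18\right) = 21 \left(\left(-180 + 10 t\right) + 18\right) = 21 \left(-162 + 10 t\right) = -3402 + 210 t$)
$B{\left(R{\left(j \right)} \right)} + 4427982 = \left(-3402 + 210 \left(-25\right)\right) + 4427982 = \left(-3402 - 5250\right) + 4427982 = -8652 + 4427982 = 4419330$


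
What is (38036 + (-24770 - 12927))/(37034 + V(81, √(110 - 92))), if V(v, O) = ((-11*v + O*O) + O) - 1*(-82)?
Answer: 1365153/145950559 - 113*√2/145950559 ≈ 0.0093524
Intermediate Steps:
V(v, O) = 82 + O + O² - 11*v (V(v, O) = ((-11*v + O²) + O) + 82 = ((O² - 11*v) + O) + 82 = (O + O² - 11*v) + 82 = 82 + O + O² - 11*v)
(38036 + (-24770 - 12927))/(37034 + V(81, √(110 - 92))) = (38036 + (-24770 - 12927))/(37034 + (82 + √(110 - 92) + (√(110 - 92))² - 11*81)) = (38036 - 37697)/(37034 + (82 + √18 + (√18)² - 891)) = 339/(37034 + (82 + 3*√2 + (3*√2)² - 891)) = 339/(37034 + (82 + 3*√2 + 18 - 891)) = 339/(37034 + (-791 + 3*√2)) = 339/(36243 + 3*√2)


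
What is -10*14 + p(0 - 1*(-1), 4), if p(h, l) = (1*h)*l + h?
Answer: -135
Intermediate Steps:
p(h, l) = h + h*l (p(h, l) = h*l + h = h + h*l)
-10*14 + p(0 - 1*(-1), 4) = -10*14 + (0 - 1*(-1))*(1 + 4) = -140 + (0 + 1)*5 = -140 + 1*5 = -140 + 5 = -135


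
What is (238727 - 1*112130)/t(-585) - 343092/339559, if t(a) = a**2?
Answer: -24809169659/38735192925 ≈ -0.64048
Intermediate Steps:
(238727 - 1*112130)/t(-585) - 343092/339559 = (238727 - 1*112130)/((-585)**2) - 343092/339559 = (238727 - 112130)/342225 - 343092*1/339559 = 126597*(1/342225) - 343092/339559 = 42199/114075 - 343092/339559 = -24809169659/38735192925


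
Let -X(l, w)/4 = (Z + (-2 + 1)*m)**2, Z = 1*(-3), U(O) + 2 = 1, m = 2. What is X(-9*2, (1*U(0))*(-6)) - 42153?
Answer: -42253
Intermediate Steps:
U(O) = -1 (U(O) = -2 + 1 = -1)
Z = -3
X(l, w) = -100 (X(l, w) = -4*(-3 + (-2 + 1)*2)**2 = -4*(-3 - 1*2)**2 = -4*(-3 - 2)**2 = -4*(-5)**2 = -4*25 = -100)
X(-9*2, (1*U(0))*(-6)) - 42153 = -100 - 42153 = -42253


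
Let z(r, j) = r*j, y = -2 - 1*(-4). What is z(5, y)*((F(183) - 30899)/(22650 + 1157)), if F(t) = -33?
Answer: -16280/1253 ≈ -12.993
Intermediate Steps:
y = 2 (y = -2 + 4 = 2)
z(r, j) = j*r
z(5, y)*((F(183) - 30899)/(22650 + 1157)) = (2*5)*((-33 - 30899)/(22650 + 1157)) = 10*(-30932/23807) = 10*(-30932*1/23807) = 10*(-1628/1253) = -16280/1253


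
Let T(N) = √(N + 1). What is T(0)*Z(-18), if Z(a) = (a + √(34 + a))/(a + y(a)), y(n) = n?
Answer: 7/18 ≈ 0.38889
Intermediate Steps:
T(N) = √(1 + N)
Z(a) = (a + √(34 + a))/(2*a) (Z(a) = (a + √(34 + a))/(a + a) = (a + √(34 + a))/((2*a)) = (a + √(34 + a))*(1/(2*a)) = (a + √(34 + a))/(2*a))
T(0)*Z(-18) = √(1 + 0)*((½)*(-18 + √(34 - 18))/(-18)) = √1*((½)*(-1/18)*(-18 + √16)) = 1*((½)*(-1/18)*(-18 + 4)) = 1*((½)*(-1/18)*(-14)) = 1*(7/18) = 7/18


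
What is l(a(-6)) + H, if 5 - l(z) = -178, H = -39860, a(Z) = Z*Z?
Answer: -39677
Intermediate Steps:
a(Z) = Z**2
l(z) = 183 (l(z) = 5 - 1*(-178) = 5 + 178 = 183)
l(a(-6)) + H = 183 - 39860 = -39677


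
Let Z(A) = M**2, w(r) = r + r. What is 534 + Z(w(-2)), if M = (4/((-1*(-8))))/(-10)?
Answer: 213601/400 ≈ 534.00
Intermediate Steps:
w(r) = 2*r
M = -1/20 (M = (4/8)*(-1/10) = (4*(1/8))*(-1/10) = (1/2)*(-1/10) = -1/20 ≈ -0.050000)
Z(A) = 1/400 (Z(A) = (-1/20)**2 = 1/400)
534 + Z(w(-2)) = 534 + 1/400 = 213601/400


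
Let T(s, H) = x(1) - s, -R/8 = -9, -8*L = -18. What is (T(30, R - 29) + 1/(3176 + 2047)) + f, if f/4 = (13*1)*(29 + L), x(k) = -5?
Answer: 8304571/5223 ≈ 1590.0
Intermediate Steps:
L = 9/4 (L = -⅛*(-18) = 9/4 ≈ 2.2500)
R = 72 (R = -8*(-9) = 72)
T(s, H) = -5 - s
f = 1625 (f = 4*((13*1)*(29 + 9/4)) = 4*(13*(125/4)) = 4*(1625/4) = 1625)
(T(30, R - 29) + 1/(3176 + 2047)) + f = ((-5 - 1*30) + 1/(3176 + 2047)) + 1625 = ((-5 - 30) + 1/5223) + 1625 = (-35 + 1/5223) + 1625 = -182804/5223 + 1625 = 8304571/5223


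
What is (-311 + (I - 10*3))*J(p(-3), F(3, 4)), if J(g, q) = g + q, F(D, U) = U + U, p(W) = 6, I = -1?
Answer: -4788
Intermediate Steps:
F(D, U) = 2*U
(-311 + (I - 10*3))*J(p(-3), F(3, 4)) = (-311 + (-1 - 10*3))*(6 + 2*4) = (-311 + (-1 - 30))*(6 + 8) = (-311 - 31)*14 = -342*14 = -4788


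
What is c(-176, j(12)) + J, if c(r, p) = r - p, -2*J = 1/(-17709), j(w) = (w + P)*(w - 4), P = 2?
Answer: -10200383/35418 ≈ -288.00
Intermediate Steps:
j(w) = (-4 + w)*(2 + w) (j(w) = (w + 2)*(w - 4) = (2 + w)*(-4 + w) = (-4 + w)*(2 + w))
J = 1/35418 (J = -1/2/(-17709) = -1/2*(-1/17709) = 1/35418 ≈ 2.8234e-5)
c(-176, j(12)) + J = (-176 - (-8 + 12**2 - 2*12)) + 1/35418 = (-176 - (-8 + 144 - 24)) + 1/35418 = (-176 - 1*112) + 1/35418 = (-176 - 112) + 1/35418 = -288 + 1/35418 = -10200383/35418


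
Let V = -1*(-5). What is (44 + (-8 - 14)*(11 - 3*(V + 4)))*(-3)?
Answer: -1188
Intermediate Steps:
V = 5
(44 + (-8 - 14)*(11 - 3*(V + 4)))*(-3) = (44 + (-8 - 14)*(11 - 3*(5 + 4)))*(-3) = (44 - 22*(11 - 3*9))*(-3) = (44 - 22*(11 - 27))*(-3) = (44 - 22*(-16))*(-3) = (44 + 352)*(-3) = 396*(-3) = -1188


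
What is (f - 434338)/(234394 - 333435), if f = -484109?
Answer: 918447/99041 ≈ 9.2734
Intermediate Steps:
(f - 434338)/(234394 - 333435) = (-484109 - 434338)/(234394 - 333435) = -918447/(-99041) = -918447*(-1/99041) = 918447/99041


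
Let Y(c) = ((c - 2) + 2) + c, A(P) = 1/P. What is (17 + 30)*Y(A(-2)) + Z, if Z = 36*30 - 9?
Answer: 1024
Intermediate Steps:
Y(c) = 2*c (Y(c) = ((-2 + c) + 2) + c = c + c = 2*c)
Z = 1071 (Z = 1080 - 9 = 1071)
(17 + 30)*Y(A(-2)) + Z = (17 + 30)*(2/(-2)) + 1071 = 47*(2*(-½)) + 1071 = 47*(-1) + 1071 = -47 + 1071 = 1024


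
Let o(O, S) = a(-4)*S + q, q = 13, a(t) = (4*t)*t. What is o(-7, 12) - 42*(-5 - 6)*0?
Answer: 781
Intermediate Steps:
a(t) = 4*t²
o(O, S) = 13 + 64*S (o(O, S) = (4*(-4)²)*S + 13 = (4*16)*S + 13 = 64*S + 13 = 13 + 64*S)
o(-7, 12) - 42*(-5 - 6)*0 = (13 + 64*12) - 42*(-5 - 6)*0 = (13 + 768) - (-462)*0 = 781 - 42*0 = 781 + 0 = 781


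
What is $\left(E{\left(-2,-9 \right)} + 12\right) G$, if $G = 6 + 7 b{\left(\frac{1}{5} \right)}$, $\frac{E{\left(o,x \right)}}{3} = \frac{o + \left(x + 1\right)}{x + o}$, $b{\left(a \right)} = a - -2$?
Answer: $\frac{17334}{55} \approx 315.16$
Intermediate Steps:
$b{\left(a \right)} = 2 + a$ ($b{\left(a \right)} = a + 2 = 2 + a$)
$E{\left(o,x \right)} = \frac{3 \left(1 + o + x\right)}{o + x}$ ($E{\left(o,x \right)} = 3 \frac{o + \left(x + 1\right)}{x + o} = 3 \frac{o + \left(1 + x\right)}{o + x} = 3 \frac{1 + o + x}{o + x} = \frac{3 \left(1 + o + x\right)}{o + x}$)
$G = \frac{107}{5}$ ($G = 6 + 7 \left(2 + \frac{1}{5}\right) = 6 + 7 \cdot \frac{11}{5} = 6 + \frac{77}{5} = \frac{107}{5} \approx 21.4$)
$\left(E{\left(-2,-9 \right)} + 12\right) G = \left(\frac{3 \left(1 - 2 - 9\right)}{-2 - 9} + 12\right) \frac{107}{5} = \left(3 \frac{1}{-11} \left(-10\right) + 12\right) \frac{107}{5} = \left(3 \left(- \frac{1}{11}\right) \left(-10\right) + 12\right) \frac{107}{5} = \left(\frac{30}{11} + 12\right) \frac{107}{5} = \frac{162}{11} \cdot \frac{107}{5} = \frac{17334}{55}$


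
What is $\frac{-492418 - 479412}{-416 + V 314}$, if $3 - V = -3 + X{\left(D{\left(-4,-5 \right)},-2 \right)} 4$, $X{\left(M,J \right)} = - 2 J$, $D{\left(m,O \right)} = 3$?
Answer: $\frac{485915}{1778} \approx 273.29$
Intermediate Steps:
$V = -10$ ($V = 3 - \left(-3 + \left(-2\right) \left(-2\right) 4\right) = 3 - \left(-3 + 4 \cdot 4\right) = 3 - \left(-3 + 16\right) = 3 - 13 = -10$)
$\frac{-492418 - 479412}{-416 + V 314} = \frac{-492418 - 479412}{-416 - 3140} = - \frac{971830}{-3556} = \left(-971830\right) \left(- \frac{1}{3556}\right) = \frac{485915}{1778}$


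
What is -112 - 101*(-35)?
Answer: 3423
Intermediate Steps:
-112 - 101*(-35) = -112 + 3535 = 3423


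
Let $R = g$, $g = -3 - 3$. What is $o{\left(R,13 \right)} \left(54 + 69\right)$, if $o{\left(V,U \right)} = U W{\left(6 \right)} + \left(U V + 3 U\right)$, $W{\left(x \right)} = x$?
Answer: $4797$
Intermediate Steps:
$g = -6$
$R = -6$
$o{\left(V,U \right)} = 9 U + U V$ ($o{\left(V,U \right)} = U 6 + \left(U V + 3 U\right) = 6 U + \left(3 U + U V\right) = 9 U + U V$)
$o{\left(R,13 \right)} \left(54 + 69\right) = 13 \left(9 - 6\right) \left(54 + 69\right) = 13 \cdot 3 \cdot 123 = 39 \cdot 123 = 4797$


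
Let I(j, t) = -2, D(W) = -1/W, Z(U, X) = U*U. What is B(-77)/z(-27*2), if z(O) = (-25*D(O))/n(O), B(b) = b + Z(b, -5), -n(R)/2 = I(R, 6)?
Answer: -1264032/25 ≈ -50561.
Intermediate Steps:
Z(U, X) = U**2
n(R) = 4 (n(R) = -2*(-2) = 4)
B(b) = b + b**2
z(O) = 25/(4*O) (z(O) = -(-25)/O/4 = (25/O)*(1/4) = 25/(4*O))
B(-77)/z(-27*2) = (-77*(1 - 77))/((25/(4*((-27*2))))) = (-77*(-76))/(((25/4)/(-54))) = 5852/(((25/4)*(-1/54))) = 5852/(-25/216) = 5852*(-216/25) = -1264032/25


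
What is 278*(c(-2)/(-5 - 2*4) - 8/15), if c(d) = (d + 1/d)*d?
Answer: -49762/195 ≈ -255.19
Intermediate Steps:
c(d) = d*(d + 1/d)
278*(c(-2)/(-5 - 2*4) - 8/15) = 278*((1 + (-2)**2)/(-5 - 2*4) - 8/15) = 278*((1 + 4)/(-5 - 8) - 8*1/15) = 278*(5/(-13) - 8/15) = 278*(5*(-1/13) - 8/15) = 278*(-5/13 - 8/15) = 278*(-179/195) = -49762/195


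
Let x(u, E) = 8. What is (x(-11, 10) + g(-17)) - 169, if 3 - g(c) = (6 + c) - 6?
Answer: -141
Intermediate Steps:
g(c) = 3 - c (g(c) = 3 - ((6 + c) - 6) = 3 - c)
(x(-11, 10) + g(-17)) - 169 = (8 + (3 - 1*(-17))) - 169 = (8 + (3 + 17)) - 169 = (8 + 20) - 169 = 28 - 169 = -141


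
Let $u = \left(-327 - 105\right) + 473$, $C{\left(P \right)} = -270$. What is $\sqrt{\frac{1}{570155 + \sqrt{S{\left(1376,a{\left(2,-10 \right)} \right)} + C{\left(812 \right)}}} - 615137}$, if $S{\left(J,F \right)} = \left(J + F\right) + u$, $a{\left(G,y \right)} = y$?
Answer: $\frac{\sqrt{-350723436234 - 615137 \sqrt{1137}}}{\sqrt{570155 + \sqrt{1137}}} \approx 784.31 i$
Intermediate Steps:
$u = 41$ ($u = -432 + 473 = 41$)
$S{\left(J,F \right)} = 41 + F + J$ ($S{\left(J,F \right)} = \left(J + F\right) + 41 = \left(F + J\right) + 41 = 41 + F + J$)
$\sqrt{\frac{1}{570155 + \sqrt{S{\left(1376,a{\left(2,-10 \right)} \right)} + C{\left(812 \right)}}} - 615137} = \sqrt{\frac{1}{570155 + \sqrt{\left(41 - 10 + 1376\right) - 270}} - 615137} = \sqrt{\frac{1}{570155 + \sqrt{1407 - 270}} - 615137} = \sqrt{\frac{1}{570155 + \sqrt{1137}} - 615137} = \sqrt{-615137 + \frac{1}{570155 + \sqrt{1137}}}$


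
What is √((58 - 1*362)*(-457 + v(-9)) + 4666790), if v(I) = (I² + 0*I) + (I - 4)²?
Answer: √4729718 ≈ 2174.8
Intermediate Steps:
v(I) = I² + (-4 + I)² (v(I) = (I² + 0) + (-4 + I)² = I² + (-4 + I)²)
√((58 - 1*362)*(-457 + v(-9)) + 4666790) = √((58 - 1*362)*(-457 + ((-9)² + (-4 - 9)²)) + 4666790) = √((58 - 362)*(-457 + (81 + (-13)²)) + 4666790) = √(-304*(-457 + (81 + 169)) + 4666790) = √(-304*(-457 + 250) + 4666790) = √(-304*(-207) + 4666790) = √(62928 + 4666790) = √4729718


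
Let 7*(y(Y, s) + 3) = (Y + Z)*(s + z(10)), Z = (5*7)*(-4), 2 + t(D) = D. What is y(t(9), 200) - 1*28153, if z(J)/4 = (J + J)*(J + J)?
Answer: -62356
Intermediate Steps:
t(D) = -2 + D
z(J) = 16*J² (z(J) = 4*((J + J)*(J + J)) = 4*((2*J)*(2*J)) = 4*(4*J²) = 16*J²)
Z = -140 (Z = 35*(-4) = -140)
y(Y, s) = -3 + (-140 + Y)*(1600 + s)/7 (y(Y, s) = -3 + ((Y - 140)*(s + 16*10²))/7 = -3 + ((-140 + Y)*(s + 16*100))/7 = -3 + ((-140 + Y)*(s + 1600))/7 = -3 + ((-140 + Y)*(1600 + s))/7 = -3 + (-140 + Y)*(1600 + s)/7)
y(t(9), 200) - 1*28153 = (-32003 - 20*200 + 1600*(-2 + 9)/7 + (⅐)*(-2 + 9)*200) - 1*28153 = (-32003 - 4000 + (1600/7)*7 + (⅐)*7*200) - 28153 = (-32003 - 4000 + 1600 + 200) - 28153 = -34203 - 28153 = -62356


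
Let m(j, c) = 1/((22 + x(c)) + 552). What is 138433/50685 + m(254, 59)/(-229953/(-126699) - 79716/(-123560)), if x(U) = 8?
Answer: 14368997493419974/5259630637226305 ≈ 2.7319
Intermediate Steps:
m(j, c) = 1/582 (m(j, c) = 1/((22 + 8) + 552) = 1/(30 + 552) = 1/582)
138433/50685 + m(254, 59)/(-229953/(-126699) - 79716/(-123560)) = 138433/50685 + 1/(582*(-229953/(-126699) - 79716/(-123560))) = 138433*(1/50685) + 1/(582*(-229953*(-1/126699) - 79716*(-1/123560))) = 138433/50685 + 1/(582*(76651/42233 + 19929/30890)) = 138433/50685 + 1/(582*(3209410847/1304577370)) = 138433/50685 + (1/582)*(1304577370/3209410847) = 138433/50685 + 652288685/933938556477 = 14368997493419974/5259630637226305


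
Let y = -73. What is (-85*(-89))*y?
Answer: -552245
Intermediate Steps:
(-85*(-89))*y = -85*(-89)*(-73) = 7565*(-73) = -552245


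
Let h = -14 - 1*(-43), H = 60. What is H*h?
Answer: 1740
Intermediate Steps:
h = 29 (h = -14 + 43 = 29)
H*h = 60*29 = 1740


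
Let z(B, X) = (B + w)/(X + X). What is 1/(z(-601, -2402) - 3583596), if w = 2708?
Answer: -4804/17215597291 ≈ -2.7905e-7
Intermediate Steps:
z(B, X) = (2708 + B)/(2*X) (z(B, X) = (B + 2708)/(X + X) = (2708 + B)/((2*X)) = (2708 + B)*(1/(2*X)) = (2708 + B)/(2*X))
1/(z(-601, -2402) - 3583596) = 1/((½)*(2708 - 601)/(-2402) - 3583596) = 1/((½)*(-1/2402)*2107 - 3583596) = 1/(-2107/4804 - 3583596) = 1/(-17215597291/4804) = -4804/17215597291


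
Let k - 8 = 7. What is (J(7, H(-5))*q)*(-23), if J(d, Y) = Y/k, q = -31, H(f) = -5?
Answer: -713/3 ≈ -237.67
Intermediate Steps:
k = 15 (k = 8 + 7 = 15)
J(d, Y) = Y/15
(J(7, H(-5))*q)*(-23) = (((1/15)*(-5))*(-31))*(-23) = -⅓*(-31)*(-23) = (31/3)*(-23) = -713/3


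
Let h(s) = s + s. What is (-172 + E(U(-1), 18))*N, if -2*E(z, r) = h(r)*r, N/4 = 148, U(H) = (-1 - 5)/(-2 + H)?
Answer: -293632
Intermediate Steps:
h(s) = 2*s
U(H) = -6/(-2 + H)
N = 592 (N = 4*148 = 592)
E(z, r) = -r**2 (E(z, r) = -2*r*r/2 = -r**2)
(-172 + E(U(-1), 18))*N = (-172 - 1*18**2)*592 = (-172 - 1*324)*592 = (-172 - 324)*592 = -496*592 = -293632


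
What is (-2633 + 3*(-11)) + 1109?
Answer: -1557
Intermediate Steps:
(-2633 + 3*(-11)) + 1109 = (-2633 - 33) + 1109 = -2666 + 1109 = -1557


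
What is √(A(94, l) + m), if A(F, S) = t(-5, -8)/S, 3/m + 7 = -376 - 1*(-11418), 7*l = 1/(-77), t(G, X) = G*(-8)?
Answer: I*√2625387577895/11035 ≈ 146.83*I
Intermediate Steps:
t(G, X) = -8*G
l = -1/539 (l = (⅐)/(-77) = (⅐)*(-1/77) = -1/539 ≈ -0.0018553)
m = 3/11035 (m = 3/(-7 + (-376 - 1*(-11418))) = 3/(-7 + (-376 + 11418)) = 3/(-7 + 11042) = 3/11035 ≈ 0.00027186)
A(F, S) = 40/S (A(F, S) = (-8*(-5))/S = 40/S)
√(A(94, l) + m) = √(40/(-1/539) + 3/11035) = √(40*(-539) + 3/11035) = √(-21560 + 3/11035) = √(-237914597/11035) = I*√2625387577895/11035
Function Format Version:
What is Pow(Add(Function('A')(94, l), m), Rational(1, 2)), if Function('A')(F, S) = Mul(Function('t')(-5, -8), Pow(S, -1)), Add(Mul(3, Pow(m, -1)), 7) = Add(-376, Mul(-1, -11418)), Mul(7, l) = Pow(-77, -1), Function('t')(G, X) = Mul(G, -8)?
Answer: Mul(Rational(1, 11035), I, Pow(2625387577895, Rational(1, 2))) ≈ Mul(146.83, I)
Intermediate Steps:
Function('t')(G, X) = Mul(-8, G)
l = Rational(-1, 539) (l = Mul(Rational(1, 7), Pow(-77, -1)) = Mul(Rational(1, 7), Rational(-1, 77)) = Rational(-1, 539) ≈ -0.0018553)
m = Rational(3, 11035) (m = Mul(3, Pow(Add(-7, Add(-376, Mul(-1, -11418))), -1)) = Mul(3, Pow(Add(-7, Add(-376, 11418)), -1)) = Mul(3, Pow(Add(-7, 11042), -1)) = Mul(3, Pow(11035, -1)) = Mul(3, Rational(1, 11035)) = Rational(3, 11035) ≈ 0.00027186)
Function('A')(F, S) = Mul(40, Pow(S, -1)) (Function('A')(F, S) = Mul(Mul(-8, -5), Pow(S, -1)) = Mul(40, Pow(S, -1)))
Pow(Add(Function('A')(94, l), m), Rational(1, 2)) = Pow(Add(Mul(40, Pow(Rational(-1, 539), -1)), Rational(3, 11035)), Rational(1, 2)) = Pow(Add(Mul(40, -539), Rational(3, 11035)), Rational(1, 2)) = Pow(Add(-21560, Rational(3, 11035)), Rational(1, 2)) = Pow(Rational(-237914597, 11035), Rational(1, 2)) = Mul(Rational(1, 11035), I, Pow(2625387577895, Rational(1, 2)))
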